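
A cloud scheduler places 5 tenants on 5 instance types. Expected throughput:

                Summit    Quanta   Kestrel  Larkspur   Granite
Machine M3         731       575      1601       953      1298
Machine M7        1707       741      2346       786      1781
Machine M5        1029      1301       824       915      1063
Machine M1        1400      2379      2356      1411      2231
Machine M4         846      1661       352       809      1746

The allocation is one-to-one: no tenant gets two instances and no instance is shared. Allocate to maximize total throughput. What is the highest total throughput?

Optimal: Summit→Machine M5 (1029 ops/s), Quanta→Machine M1 (2379 ops/s), Kestrel→Machine M7 (2346 ops/s), Larkspur→Machine M3 (953 ops/s), Granite→Machine M4 (1746 ops/s) — total 1029+2379+2346+953+1746 = 8453 ops/s.
Row-greedy (each tenant in turn takes its best remaining instance) gives 8348 ops/s, worse by 105.
Swapping Summit↔Kestrel (Summit→Machine M7 1707 ops/s, Kestrel→Machine M5 824 ops/s) loses 844.
No other one-to-one assignment exceeds 8453 ops/s.

Max total: 8453 ops/s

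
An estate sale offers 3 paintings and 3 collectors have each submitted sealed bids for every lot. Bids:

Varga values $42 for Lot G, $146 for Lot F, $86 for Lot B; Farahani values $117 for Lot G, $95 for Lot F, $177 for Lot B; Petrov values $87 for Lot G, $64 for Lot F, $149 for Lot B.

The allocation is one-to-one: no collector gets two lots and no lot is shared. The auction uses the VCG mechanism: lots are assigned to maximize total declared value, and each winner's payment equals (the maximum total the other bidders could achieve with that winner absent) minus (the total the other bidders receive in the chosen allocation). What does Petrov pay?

Petrov pays $60.

Efficient allocation: Varga→Lot F ($146), Farahani→Lot G ($117), Petrov→Lot B ($149); total welfare W = $412.
Petrov receives Lot B at value $149, so the others get W − 149 = $263.
Without Petrov: best allocation of the remaining 2 bidders over all 3 lots is Varga→Lot F ($146), Farahani→Lot B ($177), total $323.
VCG payment = (others' best without Petrov) − (others' welfare with Petrov) = 323 − 263 = $60.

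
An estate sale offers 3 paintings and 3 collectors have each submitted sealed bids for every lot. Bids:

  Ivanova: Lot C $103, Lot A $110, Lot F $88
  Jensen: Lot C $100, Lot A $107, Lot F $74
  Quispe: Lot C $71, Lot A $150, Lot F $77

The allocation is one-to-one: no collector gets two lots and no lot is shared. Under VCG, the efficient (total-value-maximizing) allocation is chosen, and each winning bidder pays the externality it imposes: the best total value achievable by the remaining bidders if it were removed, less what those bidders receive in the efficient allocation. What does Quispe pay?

Quispe pays $22.

Efficient allocation: Ivanova→Lot F ($88), Jensen→Lot C ($100), Quispe→Lot A ($150); total welfare W = $338.
Quispe receives Lot A at value $150, so the others get W − 150 = $188.
Without Quispe: best allocation of the remaining 2 bidders over all 3 lots is Ivanova→Lot C ($103), Jensen→Lot A ($107), total $210.
VCG payment = (others' best without Quispe) − (others' welfare with Quispe) = 210 − 188 = $22.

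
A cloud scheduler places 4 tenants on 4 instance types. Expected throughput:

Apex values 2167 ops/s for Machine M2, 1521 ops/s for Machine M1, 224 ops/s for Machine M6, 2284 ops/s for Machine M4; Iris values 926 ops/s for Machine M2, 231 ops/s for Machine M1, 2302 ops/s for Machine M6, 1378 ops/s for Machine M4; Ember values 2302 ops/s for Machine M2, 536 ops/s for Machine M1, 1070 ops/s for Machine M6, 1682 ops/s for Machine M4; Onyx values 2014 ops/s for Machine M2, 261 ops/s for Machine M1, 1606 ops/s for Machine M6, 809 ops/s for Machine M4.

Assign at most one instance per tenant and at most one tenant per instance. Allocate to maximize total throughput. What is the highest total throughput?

This is a one-to-one assignment (maximum-weight bipartite matching).
Optimal: Apex→Machine M1 (1521 ops/s), Iris→Machine M6 (2302 ops/s), Ember→Machine M4 (1682 ops/s), Onyx→Machine M2 (2014 ops/s) — total 1521+2302+1682+2014 = 7519 ops/s.
Next-best assignment: Apex→Machine M4, Iris→Machine M6, Ember→Machine M2, Onyx→Machine M1 = 7149 ops/s.
No other one-to-one assignment exceeds 7519 ops/s.

Max total: 7519 ops/s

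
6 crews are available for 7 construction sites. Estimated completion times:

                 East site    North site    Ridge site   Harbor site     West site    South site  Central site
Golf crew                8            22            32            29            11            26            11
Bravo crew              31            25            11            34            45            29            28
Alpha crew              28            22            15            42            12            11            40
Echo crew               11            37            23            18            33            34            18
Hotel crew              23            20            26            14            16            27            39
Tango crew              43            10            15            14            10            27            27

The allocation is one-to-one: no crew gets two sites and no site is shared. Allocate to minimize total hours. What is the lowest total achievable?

This is a one-to-one assignment (minimum-cost bipartite matching).
Optimal: Golf crew→West site (11 hours), Bravo crew→Ridge site (11 hours), Alpha crew→South site (11 hours), Echo crew→East site (11 hours), Hotel crew→Harbor site (14 hours), Tango crew→North site (10 hours) — total 11+11+11+11+14+10 = 68 hours.
No other one-to-one assignment undercuts 68 hours.

Minimum total: 68 hours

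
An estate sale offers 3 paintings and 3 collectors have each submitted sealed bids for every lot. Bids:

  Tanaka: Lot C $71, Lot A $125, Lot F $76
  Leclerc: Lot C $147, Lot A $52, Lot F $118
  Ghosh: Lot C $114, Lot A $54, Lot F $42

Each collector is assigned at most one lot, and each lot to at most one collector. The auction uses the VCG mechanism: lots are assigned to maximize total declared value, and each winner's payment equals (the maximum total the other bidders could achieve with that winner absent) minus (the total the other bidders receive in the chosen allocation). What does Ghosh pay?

Efficient allocation: Tanaka→Lot A ($125), Leclerc→Lot F ($118), Ghosh→Lot C ($114); total welfare W = $357.
Ghosh receives Lot C at value $114, so the others get W − 114 = $243.
Without Ghosh: best allocation of the remaining 2 bidders over all 3 lots is Tanaka→Lot A ($125), Leclerc→Lot C ($147), total $272.
VCG payment = (others' best without Ghosh) − (others' welfare with Ghosh) = 272 − 243 = $29.

Ghosh pays $29.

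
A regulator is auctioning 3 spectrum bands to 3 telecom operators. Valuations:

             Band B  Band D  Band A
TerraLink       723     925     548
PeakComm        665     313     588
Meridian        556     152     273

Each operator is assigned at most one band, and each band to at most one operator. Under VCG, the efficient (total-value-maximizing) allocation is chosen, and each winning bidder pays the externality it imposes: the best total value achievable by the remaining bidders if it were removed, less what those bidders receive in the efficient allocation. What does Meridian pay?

Efficient allocation: TerraLink→Band D ($925M), PeakComm→Band A ($588M), Meridian→Band B ($556M); total welfare W = $2069M.
Meridian receives Band B at value $556M, so the others get W − 556 = $1513M.
Without Meridian: best allocation of the remaining 2 bidders over all 3 bands is TerraLink→Band D ($925M), PeakComm→Band B ($665M), total $1590M.
VCG payment = (others' best without Meridian) − (others' welfare with Meridian) = 1590 − 1513 = $77M.

Meridian pays $77M.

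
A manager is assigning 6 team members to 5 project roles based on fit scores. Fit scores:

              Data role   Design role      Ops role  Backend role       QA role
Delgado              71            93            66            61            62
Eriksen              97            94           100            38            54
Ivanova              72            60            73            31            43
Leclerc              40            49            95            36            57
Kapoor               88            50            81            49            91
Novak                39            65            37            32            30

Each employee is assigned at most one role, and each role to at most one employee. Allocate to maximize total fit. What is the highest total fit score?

This is a one-to-one assignment (maximum-weight bipartite matching).
Optimal: Ivanova→Data role (72 pts), Eriksen→Design role (94 pts), Leclerc→Ops role (95 pts), Delgado→Backend role (61 pts), Kapoor→QA role (91 pts) — total 72+94+95+61+91 = 413 pts.
Max-entry greedy (repeatedly take the single best remaining cell) gives 392 pts, worse by 21.
Checked against all permutations: 413 pts is optimal.

Max total: 413 pts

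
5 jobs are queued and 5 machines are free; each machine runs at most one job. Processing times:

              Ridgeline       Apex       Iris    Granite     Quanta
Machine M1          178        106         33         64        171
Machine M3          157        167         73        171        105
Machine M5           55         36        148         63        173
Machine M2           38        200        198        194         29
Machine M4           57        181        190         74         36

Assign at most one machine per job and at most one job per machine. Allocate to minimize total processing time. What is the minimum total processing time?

Optimal: Ridgeline→Machine M2 (38 min), Apex→Machine M5 (36 min), Iris→Machine M3 (73 min), Granite→Machine M1 (64 min), Quanta→Machine M4 (36 min) — total 38+36+73+64+36 = 247 min.
Min-entry greedy (repeatedly take the single cheapest remaining cell) gives 326 min, worse by 79.
Next-best assignment: Ridgeline→Machine M4, Apex→Machine M5, Iris→Machine M3, Granite→Machine M1, Quanta→Machine M2 = 259 min.
No other one-to-one assignment undercuts 247 min.

Min total: 247 min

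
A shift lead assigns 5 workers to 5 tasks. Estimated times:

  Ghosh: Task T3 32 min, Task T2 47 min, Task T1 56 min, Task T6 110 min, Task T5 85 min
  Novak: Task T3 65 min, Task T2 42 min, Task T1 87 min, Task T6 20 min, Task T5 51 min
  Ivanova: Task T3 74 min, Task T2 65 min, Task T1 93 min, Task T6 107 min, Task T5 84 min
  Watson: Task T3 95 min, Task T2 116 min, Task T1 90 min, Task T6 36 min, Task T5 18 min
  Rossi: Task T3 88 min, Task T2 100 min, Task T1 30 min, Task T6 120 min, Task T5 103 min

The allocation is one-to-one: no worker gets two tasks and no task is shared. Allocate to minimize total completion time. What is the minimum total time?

Min total: 165 min

Optimal: Ghosh→Task T3 (32 min), Novak→Task T6 (20 min), Ivanova→Task T2 (65 min), Watson→Task T5 (18 min), Rossi→Task T1 (30 min) — total 32+20+65+18+30 = 165 min.
Column-greedy (each task in turn goes to its cheapest remaining worker) gives 224 min, worse by 59.
Next-best assignment: Ghosh→Task T2, Novak→Task T6, Ivanova→Task T3, Watson→Task T5, Rossi→Task T1 = 189 min.
No other one-to-one assignment undercuts 165 min.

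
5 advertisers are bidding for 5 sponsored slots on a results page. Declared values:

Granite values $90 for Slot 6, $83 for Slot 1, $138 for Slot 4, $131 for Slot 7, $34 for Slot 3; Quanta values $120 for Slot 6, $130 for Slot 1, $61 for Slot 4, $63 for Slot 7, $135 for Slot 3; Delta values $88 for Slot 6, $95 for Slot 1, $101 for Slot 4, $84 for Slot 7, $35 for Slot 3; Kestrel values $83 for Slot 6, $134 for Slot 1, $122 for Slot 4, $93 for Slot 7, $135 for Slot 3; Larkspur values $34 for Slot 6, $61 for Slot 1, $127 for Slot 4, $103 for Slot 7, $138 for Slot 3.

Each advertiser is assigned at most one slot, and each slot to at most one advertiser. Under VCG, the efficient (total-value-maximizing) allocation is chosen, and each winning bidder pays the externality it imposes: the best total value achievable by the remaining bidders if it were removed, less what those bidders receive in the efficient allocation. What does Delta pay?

Delta pays $7.

Efficient allocation: Granite→Slot 7 ($131), Quanta→Slot 6 ($120), Delta→Slot 4 ($101), Kestrel→Slot 1 ($134), Larkspur→Slot 3 ($138); total welfare W = $624.
Delta receives Slot 4 at value $101, so the others get W − 101 = $523.
Without Delta: best allocation of the remaining 4 bidders over all 5 slots is Granite→Slot 4 ($138), Quanta→Slot 6 ($120), Kestrel→Slot 1 ($134), Larkspur→Slot 3 ($138), total $530.
VCG payment = (others' best without Delta) − (others' welfare with Delta) = 530 − 523 = $7.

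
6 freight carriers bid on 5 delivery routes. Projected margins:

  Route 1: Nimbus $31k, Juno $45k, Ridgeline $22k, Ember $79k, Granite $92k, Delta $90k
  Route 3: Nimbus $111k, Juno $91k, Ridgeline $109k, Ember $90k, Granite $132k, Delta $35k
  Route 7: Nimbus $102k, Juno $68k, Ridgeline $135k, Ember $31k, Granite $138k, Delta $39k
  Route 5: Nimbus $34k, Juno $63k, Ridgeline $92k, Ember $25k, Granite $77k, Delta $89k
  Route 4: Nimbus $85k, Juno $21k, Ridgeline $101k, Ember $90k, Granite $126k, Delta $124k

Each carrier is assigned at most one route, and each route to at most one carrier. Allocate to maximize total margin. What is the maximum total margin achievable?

Maximum total: $544k

Optimal: Ember→Route 1 ($79k), Nimbus→Route 3 ($111k), Granite→Route 7 ($138k), Ridgeline→Route 5 ($92k), Delta→Route 4 ($124k) — total 79+111+138+92+124 = $544k.
Column-greedy (each route in turn goes to its best remaining carrier) gives $517k, worse by 27.
Next-best assignment: Ember→Route 1, Nimbus→Route 3, Ridgeline→Route 7, Delta→Route 5, Granite→Route 4 = $540k.
Every other assignment is strictly worse.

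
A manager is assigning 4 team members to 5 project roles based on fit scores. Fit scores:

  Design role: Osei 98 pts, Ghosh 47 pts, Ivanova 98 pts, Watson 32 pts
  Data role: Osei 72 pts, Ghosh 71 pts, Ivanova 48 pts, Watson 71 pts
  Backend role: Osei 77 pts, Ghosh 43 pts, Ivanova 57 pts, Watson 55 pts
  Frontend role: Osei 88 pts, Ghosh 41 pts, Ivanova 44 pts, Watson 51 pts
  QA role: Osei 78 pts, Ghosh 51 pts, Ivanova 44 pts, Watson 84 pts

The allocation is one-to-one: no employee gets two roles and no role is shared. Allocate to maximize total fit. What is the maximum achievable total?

Optimal: Osei→Frontend role (88 pts), Ghosh→Data role (71 pts), Ivanova→Design role (98 pts), Watson→QA role (84 pts) — total 88+71+98+84 = 341 pts.
Max-entry greedy (repeatedly take the single best remaining cell) gives 310 pts, worse by 31.

Max total: 341 pts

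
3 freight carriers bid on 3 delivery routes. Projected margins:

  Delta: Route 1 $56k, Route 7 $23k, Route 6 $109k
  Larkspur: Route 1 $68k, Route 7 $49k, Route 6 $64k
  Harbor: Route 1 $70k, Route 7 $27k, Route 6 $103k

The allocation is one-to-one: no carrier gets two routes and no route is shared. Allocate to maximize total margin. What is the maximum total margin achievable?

Optimal: Delta→Route 6 ($109k), Larkspur→Route 7 ($49k), Harbor→Route 1 ($70k) — total 109+49+70 = $228k.
Next-best assignment: Delta→Route 1, Larkspur→Route 7, Harbor→Route 6 = $208k.

Max total: $228k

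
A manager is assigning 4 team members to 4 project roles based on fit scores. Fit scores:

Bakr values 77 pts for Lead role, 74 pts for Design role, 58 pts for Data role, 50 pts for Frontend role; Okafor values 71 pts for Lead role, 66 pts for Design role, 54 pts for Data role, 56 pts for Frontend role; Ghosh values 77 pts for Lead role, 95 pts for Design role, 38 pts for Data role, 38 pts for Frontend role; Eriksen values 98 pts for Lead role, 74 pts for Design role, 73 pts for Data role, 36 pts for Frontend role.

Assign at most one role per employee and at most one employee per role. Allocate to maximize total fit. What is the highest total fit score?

Max total: 307 pts

Treat this as an assignment problem: match each employee to one role.
Optimal: Bakr→Data role (58 pts), Okafor→Frontend role (56 pts), Ghosh→Design role (95 pts), Eriksen→Lead role (98 pts) — total 58+56+95+98 = 307 pts.
Row-greedy (each employee in turn takes its best remaining role) gives 217 pts, worse by 90.
Next-best assignment: Bakr→Lead role, Okafor→Frontend role, Ghosh→Design role, Eriksen→Data role = 301 pts.
Every other assignment is strictly worse.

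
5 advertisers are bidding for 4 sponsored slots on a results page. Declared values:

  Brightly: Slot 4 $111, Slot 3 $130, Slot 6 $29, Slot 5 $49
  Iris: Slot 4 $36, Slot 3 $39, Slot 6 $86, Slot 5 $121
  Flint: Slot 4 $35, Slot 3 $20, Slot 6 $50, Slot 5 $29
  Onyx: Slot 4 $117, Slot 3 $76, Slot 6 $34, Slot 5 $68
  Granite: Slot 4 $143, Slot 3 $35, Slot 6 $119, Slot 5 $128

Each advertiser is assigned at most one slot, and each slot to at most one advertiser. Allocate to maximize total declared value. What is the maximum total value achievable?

Treat this as an assignment problem: match each advertiser to one slot.
Optimal: Onyx→Slot 4 ($117), Brightly→Slot 3 ($130), Granite→Slot 6 ($119), Iris→Slot 5 ($121) — total 117+130+119+121 = $487.

Maximum total: $487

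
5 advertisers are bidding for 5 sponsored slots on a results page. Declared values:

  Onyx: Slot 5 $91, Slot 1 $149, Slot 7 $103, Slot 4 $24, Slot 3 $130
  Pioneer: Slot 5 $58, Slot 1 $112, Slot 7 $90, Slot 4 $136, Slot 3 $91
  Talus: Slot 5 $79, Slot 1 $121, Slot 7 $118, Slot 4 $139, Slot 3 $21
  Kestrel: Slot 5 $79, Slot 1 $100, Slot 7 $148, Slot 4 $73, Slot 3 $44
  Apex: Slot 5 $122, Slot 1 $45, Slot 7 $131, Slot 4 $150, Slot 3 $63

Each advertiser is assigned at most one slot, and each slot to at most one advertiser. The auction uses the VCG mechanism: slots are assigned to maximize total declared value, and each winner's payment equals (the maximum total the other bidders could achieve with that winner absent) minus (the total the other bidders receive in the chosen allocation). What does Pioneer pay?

Pioneer pays $37.

Efficient allocation: Onyx→Slot 3 ($130), Pioneer→Slot 4 ($136), Talus→Slot 1 ($121), Kestrel→Slot 7 ($148), Apex→Slot 5 ($122); total welfare W = $657.
Pioneer receives Slot 4 at value $136, so the others get W − 136 = $521.
Without Pioneer: best allocation of the remaining 4 bidders over all 5 slots is Onyx→Slot 1 ($149), Talus→Slot 4 ($139), Kestrel→Slot 7 ($148), Apex→Slot 5 ($122), total $558.
VCG payment = (others' best without Pioneer) − (others' welfare with Pioneer) = 558 − 521 = $37.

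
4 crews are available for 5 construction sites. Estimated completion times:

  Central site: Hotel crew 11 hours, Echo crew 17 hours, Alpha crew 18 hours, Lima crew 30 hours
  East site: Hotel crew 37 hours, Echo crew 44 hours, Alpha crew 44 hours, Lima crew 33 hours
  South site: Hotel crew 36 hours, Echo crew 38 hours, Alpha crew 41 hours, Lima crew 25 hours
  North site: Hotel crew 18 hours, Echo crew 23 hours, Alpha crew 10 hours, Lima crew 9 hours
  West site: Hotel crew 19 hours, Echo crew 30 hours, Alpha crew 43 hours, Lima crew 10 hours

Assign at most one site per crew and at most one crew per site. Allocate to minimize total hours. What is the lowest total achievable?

Minimum total: 69 hours

This is a one-to-one assignment (minimum-cost bipartite matching).
Optimal: Hotel crew→Central site (11 hours), Echo crew→South site (38 hours), Alpha crew→North site (10 hours), Lima crew→West site (10 hours) — total 11+38+10+10 = 69 hours.
Column-greedy (each site in turn goes to its cheapest remaining crew) gives 92 hours, worse by 23.
Next-best assignment: Hotel crew→West site, Echo crew→Central site, Alpha crew→North site, Lima crew→South site = 71 hours.
Checked against all permutations: 69 hours is optimal.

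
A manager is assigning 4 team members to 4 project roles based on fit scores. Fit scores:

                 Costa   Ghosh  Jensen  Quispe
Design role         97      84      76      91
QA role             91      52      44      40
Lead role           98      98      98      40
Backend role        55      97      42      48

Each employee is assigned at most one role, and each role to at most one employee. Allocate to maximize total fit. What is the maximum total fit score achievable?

Max total: 377 pts

This is a one-to-one assignment (maximum-weight bipartite matching).
Optimal: Costa→QA role (91 pts), Ghosh→Backend role (97 pts), Jensen→Lead role (98 pts), Quispe→Design role (91 pts) — total 91+97+98+91 = 377 pts.
Next-best assignment: Costa→Design role, Ghosh→Backend role, Jensen→Lead role, Quispe→QA role = 332 pts.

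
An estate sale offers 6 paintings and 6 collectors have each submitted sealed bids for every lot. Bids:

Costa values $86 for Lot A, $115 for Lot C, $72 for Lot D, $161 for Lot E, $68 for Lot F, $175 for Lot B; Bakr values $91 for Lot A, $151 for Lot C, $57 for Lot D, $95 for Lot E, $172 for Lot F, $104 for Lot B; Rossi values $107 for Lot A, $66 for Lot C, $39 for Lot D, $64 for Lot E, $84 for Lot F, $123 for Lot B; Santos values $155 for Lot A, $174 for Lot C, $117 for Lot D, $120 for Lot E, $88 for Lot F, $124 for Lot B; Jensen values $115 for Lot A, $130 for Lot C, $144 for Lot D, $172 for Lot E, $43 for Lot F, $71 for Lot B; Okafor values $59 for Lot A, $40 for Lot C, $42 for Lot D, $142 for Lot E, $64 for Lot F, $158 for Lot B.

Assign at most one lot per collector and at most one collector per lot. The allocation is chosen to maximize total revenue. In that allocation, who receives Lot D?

Jensen receives Lot D.

Optimal: Costa→Lot E ($161), Bakr→Lot F ($172), Rossi→Lot A ($107), Santos→Lot C ($174), Jensen→Lot D ($144), Okafor→Lot B ($158) — total 161+172+107+174+144+158 = $916.
Max-entry greedy (repeatedly take the single best remaining cell) gives $842, worse by 74.
Checked against all permutations: $916 is optimal.
Jensen's own top lot is Lot E ($172), but forcing Jensen→Lot E and reassigning the rest optimally gives only $855 — worse by 61.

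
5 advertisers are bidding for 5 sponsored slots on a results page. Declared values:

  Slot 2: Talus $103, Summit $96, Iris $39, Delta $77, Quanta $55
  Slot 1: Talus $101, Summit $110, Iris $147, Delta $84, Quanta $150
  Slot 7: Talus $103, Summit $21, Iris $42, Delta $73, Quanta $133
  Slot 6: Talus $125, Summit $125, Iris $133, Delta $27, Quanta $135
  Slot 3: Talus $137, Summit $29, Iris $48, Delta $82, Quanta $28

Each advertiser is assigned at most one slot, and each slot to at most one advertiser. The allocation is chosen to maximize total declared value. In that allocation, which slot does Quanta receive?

Quanta receives Slot 7.

Optimal: Talus→Slot 3 ($137), Summit→Slot 6 ($125), Iris→Slot 1 ($147), Delta→Slot 2 ($77), Quanta→Slot 7 ($133) — total 137+125+147+77+133 = $619.
Column-greedy (each slot in turn goes to its best remaining advertiser) gives $488, worse by 131.
Checked against all permutations: $619 is optimal.
Quanta's own top slot is Slot 1 ($150), but forcing Quanta→Slot 1 and reassigning the rest optimally gives only $589 — worse by 30.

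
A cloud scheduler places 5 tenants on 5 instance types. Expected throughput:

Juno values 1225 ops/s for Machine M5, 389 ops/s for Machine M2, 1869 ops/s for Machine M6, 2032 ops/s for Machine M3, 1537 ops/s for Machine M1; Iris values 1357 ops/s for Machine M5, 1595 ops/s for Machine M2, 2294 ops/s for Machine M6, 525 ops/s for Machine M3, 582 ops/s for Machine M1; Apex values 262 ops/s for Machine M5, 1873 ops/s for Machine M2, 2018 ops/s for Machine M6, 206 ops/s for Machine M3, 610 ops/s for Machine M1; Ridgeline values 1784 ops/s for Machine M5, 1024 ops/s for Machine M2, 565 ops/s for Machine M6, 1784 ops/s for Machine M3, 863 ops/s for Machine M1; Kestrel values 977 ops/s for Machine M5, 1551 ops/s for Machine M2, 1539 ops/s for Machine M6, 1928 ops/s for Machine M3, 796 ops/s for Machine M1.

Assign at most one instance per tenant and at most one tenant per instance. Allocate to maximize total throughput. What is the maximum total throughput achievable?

Max total: 9416 ops/s

Optimal: Juno→Machine M1 (1537 ops/s), Iris→Machine M6 (2294 ops/s), Apex→Machine M2 (1873 ops/s), Ridgeline→Machine M5 (1784 ops/s), Kestrel→Machine M3 (1928 ops/s) — total 1537+2294+1873+1784+1928 = 9416 ops/s.
Row-greedy (each tenant in turn takes its best remaining instance) gives 8779 ops/s, worse by 637.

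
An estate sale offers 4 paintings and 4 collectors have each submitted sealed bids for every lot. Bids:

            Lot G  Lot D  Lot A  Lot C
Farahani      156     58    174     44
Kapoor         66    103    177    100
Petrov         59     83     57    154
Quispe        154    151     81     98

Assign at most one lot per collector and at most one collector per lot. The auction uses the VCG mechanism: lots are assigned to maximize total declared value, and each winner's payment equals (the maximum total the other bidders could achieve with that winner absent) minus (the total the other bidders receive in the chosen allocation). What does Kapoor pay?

Efficient allocation: Farahani→Lot G ($156), Kapoor→Lot A ($177), Petrov→Lot C ($154), Quispe→Lot D ($151); total welfare W = $638.
Kapoor receives Lot A at value $177, so the others get W − 177 = $461.
Without Kapoor: best allocation of the remaining 3 bidders over all 4 lots is Farahani→Lot A ($174), Petrov→Lot C ($154), Quispe→Lot G ($154), total $482.
VCG payment = (others' best without Kapoor) − (others' welfare with Kapoor) = 482 − 461 = $21.

Kapoor pays $21.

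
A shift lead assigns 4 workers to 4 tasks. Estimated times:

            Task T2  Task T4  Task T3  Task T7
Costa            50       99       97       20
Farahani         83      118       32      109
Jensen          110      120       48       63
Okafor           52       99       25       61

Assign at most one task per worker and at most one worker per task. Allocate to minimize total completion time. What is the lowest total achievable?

This is a one-to-one assignment (minimum-cost bipartite matching).
Optimal: Costa→Task T7 (20 min), Farahani→Task T3 (32 min), Jensen→Task T4 (120 min), Okafor→Task T2 (52 min) — total 20+32+120+52 = 224 min.
Row-greedy (each worker in turn takes its cheapest remaining task) gives 261 min, worse by 37.
Swapping Jensen↔Farahani (Jensen→Task T3 48 min, Farahani→Task T4 118 min) adds 14.

Minimum total: 224 min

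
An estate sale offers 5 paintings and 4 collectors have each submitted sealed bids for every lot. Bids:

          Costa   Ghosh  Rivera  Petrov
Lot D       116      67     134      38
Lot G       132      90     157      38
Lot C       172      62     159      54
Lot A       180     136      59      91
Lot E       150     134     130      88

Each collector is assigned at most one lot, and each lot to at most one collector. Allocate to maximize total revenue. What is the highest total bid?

Maximum total: $554

This is the linear assignment problem.
Optimal: Costa→Lot C ($172), Ghosh→Lot E ($134), Rivera→Lot G ($157), Petrov→Lot A ($91) — total 172+134+157+91 = $554.
Swapping Rivera↔Ghosh (Rivera→Lot E $130, Ghosh→Lot G $90) loses 71.
Every other assignment is strictly worse.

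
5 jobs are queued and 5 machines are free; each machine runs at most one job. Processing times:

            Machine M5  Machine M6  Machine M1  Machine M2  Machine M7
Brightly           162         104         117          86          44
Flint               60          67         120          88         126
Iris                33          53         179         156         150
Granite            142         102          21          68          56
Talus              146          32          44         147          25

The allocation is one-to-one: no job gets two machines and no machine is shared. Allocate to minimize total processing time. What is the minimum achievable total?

This is a one-to-one assignment (minimum-cost bipartite matching).
Optimal: Brightly→Machine M7 (44 min), Flint→Machine M2 (88 min), Iris→Machine M5 (33 min), Granite→Machine M1 (21 min), Talus→Machine M6 (32 min) — total 44+88+33+21+32 = 218 min.
Row-greedy (each job in turn takes its cheapest remaining machine) gives 325 min, worse by 107.

Minimum total: 218 min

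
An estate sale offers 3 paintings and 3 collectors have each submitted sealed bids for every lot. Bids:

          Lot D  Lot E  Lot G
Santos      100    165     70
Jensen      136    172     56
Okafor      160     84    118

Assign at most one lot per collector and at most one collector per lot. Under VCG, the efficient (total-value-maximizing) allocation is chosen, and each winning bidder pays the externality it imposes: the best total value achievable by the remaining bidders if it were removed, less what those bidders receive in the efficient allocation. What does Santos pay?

Santos pays $78.

Efficient allocation: Santos→Lot E ($165), Jensen→Lot D ($136), Okafor→Lot G ($118); total welfare W = $419.
Santos receives Lot E at value $165, so the others get W − 165 = $254.
Without Santos: best allocation of the remaining 2 bidders over all 3 lots is Jensen→Lot E ($172), Okafor→Lot D ($160), total $332.
VCG payment = (others' best without Santos) − (others' welfare with Santos) = 332 − 254 = $78.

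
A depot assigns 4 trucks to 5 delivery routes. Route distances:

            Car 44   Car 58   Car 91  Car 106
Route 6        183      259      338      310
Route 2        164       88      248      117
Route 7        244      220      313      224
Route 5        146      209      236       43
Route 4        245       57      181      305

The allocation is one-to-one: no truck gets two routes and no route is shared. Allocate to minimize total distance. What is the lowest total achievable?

This is a one-to-one assignment (minimum-cost bipartite matching).
Optimal: Car 44→Route 6 (183 km), Car 58→Route 2 (88 km), Car 91→Route 4 (181 km), Car 106→Route 5 (43 km) — total 183+88+181+43 = 495 km.
No other one-to-one assignment undercuts 495 km.

Minimum total: 495 km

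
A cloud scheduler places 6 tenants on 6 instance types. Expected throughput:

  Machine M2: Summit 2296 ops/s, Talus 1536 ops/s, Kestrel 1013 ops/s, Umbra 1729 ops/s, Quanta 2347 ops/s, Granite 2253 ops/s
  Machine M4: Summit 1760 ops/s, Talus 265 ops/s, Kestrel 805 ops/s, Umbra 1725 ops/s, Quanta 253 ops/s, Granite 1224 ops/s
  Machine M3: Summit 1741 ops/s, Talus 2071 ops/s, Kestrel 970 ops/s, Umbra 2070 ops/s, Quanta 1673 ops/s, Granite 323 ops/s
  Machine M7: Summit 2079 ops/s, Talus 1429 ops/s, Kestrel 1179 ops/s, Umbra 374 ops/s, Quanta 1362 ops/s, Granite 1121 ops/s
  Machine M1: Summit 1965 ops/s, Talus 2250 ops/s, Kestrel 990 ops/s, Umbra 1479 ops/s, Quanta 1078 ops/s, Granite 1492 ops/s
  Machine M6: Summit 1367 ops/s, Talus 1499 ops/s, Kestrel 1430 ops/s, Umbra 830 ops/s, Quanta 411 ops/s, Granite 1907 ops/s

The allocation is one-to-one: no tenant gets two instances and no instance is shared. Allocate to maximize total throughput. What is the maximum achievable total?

Max total: 11513 ops/s

Optimal: Summit→Machine M4 (1760 ops/s), Talus→Machine M1 (2250 ops/s), Kestrel→Machine M7 (1179 ops/s), Umbra→Machine M3 (2070 ops/s), Quanta→Machine M2 (2347 ops/s), Granite→Machine M6 (1907 ops/s) — total 1760+2250+1179+2070+2347+1907 = 11513 ops/s.
Max-entry greedy (repeatedly take the single best remaining cell) gives 11458 ops/s, worse by 55.
Swapping Talus↔Quanta (Talus→Machine M2 1536 ops/s, Quanta→Machine M1 1078 ops/s) loses 1983.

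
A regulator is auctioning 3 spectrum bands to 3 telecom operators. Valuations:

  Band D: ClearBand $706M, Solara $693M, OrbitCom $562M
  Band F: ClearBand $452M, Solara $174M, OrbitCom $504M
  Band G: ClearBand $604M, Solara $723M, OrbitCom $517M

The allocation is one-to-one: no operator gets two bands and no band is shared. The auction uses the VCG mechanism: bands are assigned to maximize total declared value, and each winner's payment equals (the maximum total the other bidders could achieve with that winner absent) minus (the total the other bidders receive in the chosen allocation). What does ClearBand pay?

ClearBand pays $58M.

Efficient allocation: ClearBand→Band D ($706M), Solara→Band G ($723M), OrbitCom→Band F ($504M); total welfare W = $1933M.
ClearBand receives Band D at value $706M, so the others get W − 706 = $1227M.
Without ClearBand: best allocation of the remaining 2 bidders over all 3 bands is Solara→Band G ($723M), OrbitCom→Band D ($562M), total $1285M.
VCG payment = (others' best without ClearBand) − (others' welfare with ClearBand) = 1285 − 1227 = $58M.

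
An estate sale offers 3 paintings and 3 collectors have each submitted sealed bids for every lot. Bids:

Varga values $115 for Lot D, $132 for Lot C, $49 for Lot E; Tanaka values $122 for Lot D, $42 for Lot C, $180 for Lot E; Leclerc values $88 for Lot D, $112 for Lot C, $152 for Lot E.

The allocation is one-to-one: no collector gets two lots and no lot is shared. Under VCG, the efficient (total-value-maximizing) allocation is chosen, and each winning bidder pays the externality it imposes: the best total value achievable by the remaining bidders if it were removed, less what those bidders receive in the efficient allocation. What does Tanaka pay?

Tanaka pays $57.

Efficient allocation: Varga→Lot D ($115), Tanaka→Lot E ($180), Leclerc→Lot C ($112); total welfare W = $407.
Tanaka receives Lot E at value $180, so the others get W − 180 = $227.
Without Tanaka: best allocation of the remaining 2 bidders over all 3 lots is Varga→Lot C ($132), Leclerc→Lot E ($152), total $284.
VCG payment = (others' best without Tanaka) − (others' welfare with Tanaka) = 284 − 227 = $57.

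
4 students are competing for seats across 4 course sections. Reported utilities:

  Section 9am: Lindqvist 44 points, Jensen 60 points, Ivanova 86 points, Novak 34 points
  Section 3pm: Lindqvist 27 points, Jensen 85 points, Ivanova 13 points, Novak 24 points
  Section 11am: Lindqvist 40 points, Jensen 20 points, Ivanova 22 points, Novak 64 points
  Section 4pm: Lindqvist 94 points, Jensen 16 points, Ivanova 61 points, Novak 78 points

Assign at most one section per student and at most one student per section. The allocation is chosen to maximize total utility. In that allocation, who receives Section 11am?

Optimal: Lindqvist→Section 4pm (94 points), Jensen→Section 3pm (85 points), Ivanova→Section 9am (86 points), Novak→Section 11am (64 points) — total 94+85+86+64 = 329 points.
Checked against all permutations: 329 points is optimal.
Novak's own top section is Section 4pm (78 points), but forcing Novak→Section 4pm and reassigning the rest optimally gives only 289 points — worse by 40.

Novak receives Section 11am.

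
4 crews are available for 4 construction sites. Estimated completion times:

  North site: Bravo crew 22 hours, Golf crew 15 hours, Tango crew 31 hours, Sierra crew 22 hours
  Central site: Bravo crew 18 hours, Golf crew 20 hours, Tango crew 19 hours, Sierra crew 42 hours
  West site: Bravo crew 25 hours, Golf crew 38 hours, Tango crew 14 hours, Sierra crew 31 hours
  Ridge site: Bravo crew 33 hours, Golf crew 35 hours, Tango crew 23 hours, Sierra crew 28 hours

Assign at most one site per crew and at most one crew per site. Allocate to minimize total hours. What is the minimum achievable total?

Optimal: Bravo crew→Central site (18 hours), Golf crew→North site (15 hours), Tango crew→West site (14 hours), Sierra crew→Ridge site (28 hours) — total 18+15+14+28 = 75 hours.
Swapping Golf crew↔Sierra crew (Golf crew→Ridge site 35 hours, Sierra crew→North site 22 hours) adds 14.
Checked against all permutations: 75 hours is optimal.

Minimum total: 75 hours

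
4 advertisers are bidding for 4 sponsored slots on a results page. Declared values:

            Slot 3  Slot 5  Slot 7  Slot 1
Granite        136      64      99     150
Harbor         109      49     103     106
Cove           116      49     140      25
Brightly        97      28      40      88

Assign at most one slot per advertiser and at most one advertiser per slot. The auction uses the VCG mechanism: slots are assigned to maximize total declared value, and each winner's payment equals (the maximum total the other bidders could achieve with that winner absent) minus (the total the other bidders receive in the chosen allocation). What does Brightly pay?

Efficient allocation: Granite→Slot 1 ($150), Harbor→Slot 5 ($49), Cove→Slot 7 ($140), Brightly→Slot 3 ($97); total welfare W = $436.
Brightly receives Slot 3 at value $97, so the others get W − 97 = $339.
Without Brightly: best allocation of the remaining 3 bidders over all 4 slots is Granite→Slot 1 ($150), Harbor→Slot 3 ($109), Cove→Slot 7 ($140), total $399.
VCG payment = (others' best without Brightly) − (others' welfare with Brightly) = 399 − 339 = $60.

Brightly pays $60.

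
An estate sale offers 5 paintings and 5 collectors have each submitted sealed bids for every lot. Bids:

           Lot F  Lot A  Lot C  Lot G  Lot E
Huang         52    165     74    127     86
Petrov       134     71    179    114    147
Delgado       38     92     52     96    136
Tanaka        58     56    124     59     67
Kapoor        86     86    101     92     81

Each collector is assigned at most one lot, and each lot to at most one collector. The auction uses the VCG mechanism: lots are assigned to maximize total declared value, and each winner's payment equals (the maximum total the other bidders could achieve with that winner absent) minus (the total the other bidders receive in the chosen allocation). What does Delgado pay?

Delgado pays $13.

Efficient allocation: Huang→Lot A ($165), Petrov→Lot F ($134), Delgado→Lot E ($136), Tanaka→Lot C ($124), Kapoor→Lot G ($92); total welfare W = $651.
Delgado receives Lot E at value $136, so the others get W − 136 = $515.
Without Delgado: best allocation of the remaining 4 bidders over all 5 lots is Huang→Lot A ($165), Petrov→Lot E ($147), Tanaka→Lot C ($124), Kapoor→Lot G ($92), total $528.
VCG payment = (others' best without Delgado) − (others' welfare with Delgado) = 528 − 515 = $13.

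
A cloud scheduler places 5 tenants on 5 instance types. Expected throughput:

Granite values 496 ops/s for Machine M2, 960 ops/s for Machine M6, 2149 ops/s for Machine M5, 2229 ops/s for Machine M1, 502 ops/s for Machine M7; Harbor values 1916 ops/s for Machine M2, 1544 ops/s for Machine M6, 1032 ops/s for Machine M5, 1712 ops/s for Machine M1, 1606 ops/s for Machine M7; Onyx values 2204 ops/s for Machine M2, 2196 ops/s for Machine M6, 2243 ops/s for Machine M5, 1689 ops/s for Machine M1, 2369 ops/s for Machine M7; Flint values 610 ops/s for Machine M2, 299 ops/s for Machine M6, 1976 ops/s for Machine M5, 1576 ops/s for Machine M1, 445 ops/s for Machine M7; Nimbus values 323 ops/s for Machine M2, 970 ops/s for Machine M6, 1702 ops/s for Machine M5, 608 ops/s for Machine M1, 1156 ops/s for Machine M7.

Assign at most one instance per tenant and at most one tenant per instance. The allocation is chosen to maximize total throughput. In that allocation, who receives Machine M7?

Nimbus receives Machine M7.

Optimal: Granite→Machine M1 (2229 ops/s), Harbor→Machine M2 (1916 ops/s), Onyx→Machine M6 (2196 ops/s), Flint→Machine M5 (1976 ops/s), Nimbus→Machine M7 (1156 ops/s) — total 2229+1916+2196+1976+1156 = 9473 ops/s.
Column-greedy (each instance in turn goes to its best remaining tenant) gives 8629 ops/s, worse by 844.
Swapping Harbor↔Onyx (Harbor→Machine M6 1544 ops/s, Onyx→Machine M2 2204 ops/s) loses 364.
Nimbus's own top instance is Machine M5 (1702 ops/s), but forcing Nimbus→Machine M5 and reassigning the rest optimally gives only 8523 ops/s — worse by 950.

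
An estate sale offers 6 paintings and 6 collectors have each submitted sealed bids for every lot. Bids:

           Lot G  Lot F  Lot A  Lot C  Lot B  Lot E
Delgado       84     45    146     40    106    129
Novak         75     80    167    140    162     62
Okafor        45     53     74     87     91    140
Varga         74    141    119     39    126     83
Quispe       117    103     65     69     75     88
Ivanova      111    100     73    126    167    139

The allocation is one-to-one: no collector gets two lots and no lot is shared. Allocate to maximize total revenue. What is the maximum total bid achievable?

Maximum total: $851

Optimal: Delgado→Lot A ($146), Novak→Lot C ($140), Okafor→Lot E ($140), Varga→Lot F ($141), Quispe→Lot G ($117), Ivanova→Lot B ($167) — total 146+140+140+141+117+167 = $851.
Column-greedy (each lot in turn goes to its best remaining collector) gives $797, worse by 54.
Next-best assignment: Delgado→Lot A, Novak→Lot B, Okafor→Lot E, Varga→Lot F, Quispe→Lot G, Ivanova→Lot C = $832.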